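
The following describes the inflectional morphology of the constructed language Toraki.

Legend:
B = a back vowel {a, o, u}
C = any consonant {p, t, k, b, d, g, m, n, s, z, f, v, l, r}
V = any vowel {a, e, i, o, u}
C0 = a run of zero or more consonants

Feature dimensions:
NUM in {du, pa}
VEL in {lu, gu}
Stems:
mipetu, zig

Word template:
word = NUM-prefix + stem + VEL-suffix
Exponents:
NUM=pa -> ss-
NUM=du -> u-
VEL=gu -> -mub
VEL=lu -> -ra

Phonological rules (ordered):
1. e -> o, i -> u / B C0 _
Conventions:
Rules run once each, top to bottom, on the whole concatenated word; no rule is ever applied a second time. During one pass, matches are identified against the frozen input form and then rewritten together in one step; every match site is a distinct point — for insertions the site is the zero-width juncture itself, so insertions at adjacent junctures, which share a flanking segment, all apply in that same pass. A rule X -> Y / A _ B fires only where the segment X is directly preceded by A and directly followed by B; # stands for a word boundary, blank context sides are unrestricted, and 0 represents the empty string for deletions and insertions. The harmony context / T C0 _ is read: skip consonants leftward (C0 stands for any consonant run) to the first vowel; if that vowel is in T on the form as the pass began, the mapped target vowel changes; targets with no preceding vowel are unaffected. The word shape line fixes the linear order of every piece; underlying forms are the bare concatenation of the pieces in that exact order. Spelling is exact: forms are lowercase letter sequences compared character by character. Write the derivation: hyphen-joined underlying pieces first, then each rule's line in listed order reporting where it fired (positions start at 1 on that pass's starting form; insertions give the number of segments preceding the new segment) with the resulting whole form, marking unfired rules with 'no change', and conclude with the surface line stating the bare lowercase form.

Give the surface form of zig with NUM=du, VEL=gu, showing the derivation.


underlying: u-zig-mub
1. e -> o, i -> u / B C0 _: fires at position(s) 3: uzugmub
surface: uzugmub


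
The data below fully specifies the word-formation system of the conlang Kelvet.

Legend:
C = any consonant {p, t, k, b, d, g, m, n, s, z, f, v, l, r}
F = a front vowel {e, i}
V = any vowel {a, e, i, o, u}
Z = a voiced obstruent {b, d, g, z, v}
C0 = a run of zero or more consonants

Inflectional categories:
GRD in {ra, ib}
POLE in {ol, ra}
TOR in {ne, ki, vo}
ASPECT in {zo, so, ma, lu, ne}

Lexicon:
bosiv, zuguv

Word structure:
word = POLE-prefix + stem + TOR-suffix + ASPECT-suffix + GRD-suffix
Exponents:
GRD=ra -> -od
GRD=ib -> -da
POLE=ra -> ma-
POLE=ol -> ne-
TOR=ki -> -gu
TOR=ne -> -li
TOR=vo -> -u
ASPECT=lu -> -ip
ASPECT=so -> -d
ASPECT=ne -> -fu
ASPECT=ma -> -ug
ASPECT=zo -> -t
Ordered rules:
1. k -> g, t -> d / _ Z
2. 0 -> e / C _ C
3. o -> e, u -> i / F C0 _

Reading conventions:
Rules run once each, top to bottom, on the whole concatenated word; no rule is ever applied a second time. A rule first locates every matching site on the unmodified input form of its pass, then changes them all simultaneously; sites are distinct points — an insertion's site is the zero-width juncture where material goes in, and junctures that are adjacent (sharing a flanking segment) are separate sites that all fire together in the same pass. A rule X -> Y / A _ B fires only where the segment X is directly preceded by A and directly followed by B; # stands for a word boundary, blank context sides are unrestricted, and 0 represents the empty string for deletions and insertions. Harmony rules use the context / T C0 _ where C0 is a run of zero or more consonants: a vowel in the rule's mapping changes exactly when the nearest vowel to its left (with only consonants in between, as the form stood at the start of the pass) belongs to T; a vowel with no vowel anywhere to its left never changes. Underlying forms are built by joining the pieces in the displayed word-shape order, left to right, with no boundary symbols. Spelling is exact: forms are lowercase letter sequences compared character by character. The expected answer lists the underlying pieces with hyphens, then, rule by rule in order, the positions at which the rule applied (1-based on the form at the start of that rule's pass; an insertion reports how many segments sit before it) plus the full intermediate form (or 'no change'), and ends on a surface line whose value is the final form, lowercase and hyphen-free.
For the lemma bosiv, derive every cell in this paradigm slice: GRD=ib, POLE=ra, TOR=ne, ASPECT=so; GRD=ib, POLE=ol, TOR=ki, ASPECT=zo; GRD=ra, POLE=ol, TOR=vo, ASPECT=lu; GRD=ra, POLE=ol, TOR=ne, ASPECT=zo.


cell GRD=ib, POLE=ra, TOR=ne, ASPECT=so:
underlying: ma-bosiv-li-d-da
1. k -> g, t -> d / _ Z: no change
2. 0 -> e / C _ C: inserts after position(s) 7, 10: mabosivelideda
3. o -> e, u -> i / F C0 _: no change
surface: mabosivelideda

cell GRD=ib, POLE=ol, TOR=ki, ASPECT=zo:
underlying: ne-bosiv-gu-t-da
1. k -> g, t -> d / _ Z: fires at position(s) 10: nebosivgudda
2. 0 -> e / C _ C: inserts after position(s) 7, 10: nebosivegudeda
3. o -> e, u -> i / F C0 _: fires at position(s) 4, 10: nebesivegideda
surface: nebesivegideda

cell GRD=ra, POLE=ol, TOR=vo, ASPECT=lu:
underlying: ne-bosiv-u-ip-od
1. k -> g, t -> d / _ Z: no change
2. 0 -> e / C _ C: no change
3. o -> e, u -> i / F C0 _: fires at position(s) 4, 8, 11: nebesiviiped
surface: nebesiviiped

cell GRD=ra, POLE=ol, TOR=ne, ASPECT=zo:
underlying: ne-bosiv-li-t-od
1. k -> g, t -> d / _ Z: no change
2. 0 -> e / C _ C: inserts after position(s) 7: nebosivelitod
3. o -> e, u -> i / F C0 _: fires at position(s) 4, 12: nebesivelited
surface: nebesivelited


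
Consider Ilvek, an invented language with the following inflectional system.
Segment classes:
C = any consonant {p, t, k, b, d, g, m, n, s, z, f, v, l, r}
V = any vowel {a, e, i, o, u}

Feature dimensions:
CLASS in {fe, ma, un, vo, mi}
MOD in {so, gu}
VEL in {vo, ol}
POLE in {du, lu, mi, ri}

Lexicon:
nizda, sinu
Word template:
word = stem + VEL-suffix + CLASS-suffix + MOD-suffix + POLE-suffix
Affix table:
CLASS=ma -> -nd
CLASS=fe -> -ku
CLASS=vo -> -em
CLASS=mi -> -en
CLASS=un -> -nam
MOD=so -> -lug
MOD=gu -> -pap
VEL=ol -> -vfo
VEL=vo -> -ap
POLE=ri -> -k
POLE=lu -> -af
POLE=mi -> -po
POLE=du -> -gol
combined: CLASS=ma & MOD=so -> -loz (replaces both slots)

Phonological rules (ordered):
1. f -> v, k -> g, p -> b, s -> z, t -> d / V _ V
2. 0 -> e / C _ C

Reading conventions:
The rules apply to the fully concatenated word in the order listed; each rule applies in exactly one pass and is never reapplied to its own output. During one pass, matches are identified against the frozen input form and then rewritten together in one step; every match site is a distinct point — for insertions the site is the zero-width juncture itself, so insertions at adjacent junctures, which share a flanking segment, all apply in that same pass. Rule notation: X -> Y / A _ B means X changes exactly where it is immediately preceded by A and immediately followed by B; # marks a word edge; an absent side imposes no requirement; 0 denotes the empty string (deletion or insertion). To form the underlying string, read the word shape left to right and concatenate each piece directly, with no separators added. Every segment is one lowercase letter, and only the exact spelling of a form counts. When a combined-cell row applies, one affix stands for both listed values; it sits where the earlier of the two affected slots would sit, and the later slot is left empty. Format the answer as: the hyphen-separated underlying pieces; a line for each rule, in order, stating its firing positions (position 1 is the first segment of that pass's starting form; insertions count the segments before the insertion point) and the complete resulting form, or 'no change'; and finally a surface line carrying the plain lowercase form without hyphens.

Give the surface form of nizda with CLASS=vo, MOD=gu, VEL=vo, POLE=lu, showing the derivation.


underlying: nizda-ap-em-pap-af
1. f -> v, k -> g, p -> b, s -> z, t -> d / V _ V: fires at position(s) 7, 12: nizdaabempabaf
2. 0 -> e / C _ C: inserts after position(s) 3, 9: nizedaabemepabaf
surface: nizedaabemepabaf


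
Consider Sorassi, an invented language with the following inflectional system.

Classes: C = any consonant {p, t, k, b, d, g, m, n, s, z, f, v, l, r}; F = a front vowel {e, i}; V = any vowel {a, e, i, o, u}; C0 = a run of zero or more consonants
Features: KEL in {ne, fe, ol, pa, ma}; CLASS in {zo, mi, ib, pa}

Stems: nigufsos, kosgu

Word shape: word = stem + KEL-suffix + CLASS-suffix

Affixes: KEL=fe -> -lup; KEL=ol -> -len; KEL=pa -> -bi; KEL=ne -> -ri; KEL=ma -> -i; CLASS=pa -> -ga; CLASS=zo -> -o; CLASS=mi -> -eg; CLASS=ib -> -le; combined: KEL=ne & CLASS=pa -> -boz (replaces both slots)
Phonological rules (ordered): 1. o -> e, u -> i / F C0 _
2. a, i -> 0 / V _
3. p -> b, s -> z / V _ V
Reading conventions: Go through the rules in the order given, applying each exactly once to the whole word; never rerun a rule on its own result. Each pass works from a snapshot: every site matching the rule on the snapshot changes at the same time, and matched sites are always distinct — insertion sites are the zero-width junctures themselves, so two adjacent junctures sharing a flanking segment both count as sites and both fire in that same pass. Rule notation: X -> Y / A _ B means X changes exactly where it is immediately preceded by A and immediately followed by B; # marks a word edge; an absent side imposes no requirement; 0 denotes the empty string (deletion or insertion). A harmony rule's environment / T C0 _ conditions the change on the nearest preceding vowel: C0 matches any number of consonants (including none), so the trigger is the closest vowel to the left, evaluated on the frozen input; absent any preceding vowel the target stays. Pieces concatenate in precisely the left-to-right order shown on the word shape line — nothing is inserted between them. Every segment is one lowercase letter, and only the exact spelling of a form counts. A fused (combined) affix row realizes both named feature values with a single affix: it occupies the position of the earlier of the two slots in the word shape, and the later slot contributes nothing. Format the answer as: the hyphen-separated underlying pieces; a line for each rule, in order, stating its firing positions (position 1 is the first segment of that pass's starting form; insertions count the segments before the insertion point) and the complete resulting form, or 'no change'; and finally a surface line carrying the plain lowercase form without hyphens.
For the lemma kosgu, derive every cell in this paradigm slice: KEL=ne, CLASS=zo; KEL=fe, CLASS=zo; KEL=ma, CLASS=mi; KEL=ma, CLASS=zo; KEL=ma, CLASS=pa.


cell KEL=ne, CLASS=zo:
underlying: kosgu-ri-o
1. o -> e, u -> i / F C0 _: fires at position(s) 8: kosgurie
2. a, i -> 0 / V _: no change
3. p -> b, s -> z / V _ V: no change
surface: kosgurie

cell KEL=fe, CLASS=zo:
underlying: kosgu-lup-o
1. o -> e, u -> i / F C0 _: no change
2. a, i -> 0 / V _: no change
3. p -> b, s -> z / V _ V: fires at position(s) 8: kosgulubo
surface: kosgulubo

cell KEL=ma, CLASS=mi:
underlying: kosgu-i-eg
1. o -> e, u -> i / F C0 _: no change
2. a, i -> 0 / V _: fires at position(s) 6: kosgueg
3. p -> b, s -> z / V _ V: no change
surface: kosgueg

cell KEL=ma, CLASS=zo:
underlying: kosgu-i-o
1. o -> e, u -> i / F C0 _: fires at position(s) 7: kosguie
2. a, i -> 0 / V _: fires at position(s) 6: kosgue
3. p -> b, s -> z / V _ V: no change
surface: kosgue

cell KEL=ma, CLASS=pa:
underlying: kosgu-i-ga
1. o -> e, u -> i / F C0 _: no change
2. a, i -> 0 / V _: fires at position(s) 6: kosguga
3. p -> b, s -> z / V _ V: no change
surface: kosguga


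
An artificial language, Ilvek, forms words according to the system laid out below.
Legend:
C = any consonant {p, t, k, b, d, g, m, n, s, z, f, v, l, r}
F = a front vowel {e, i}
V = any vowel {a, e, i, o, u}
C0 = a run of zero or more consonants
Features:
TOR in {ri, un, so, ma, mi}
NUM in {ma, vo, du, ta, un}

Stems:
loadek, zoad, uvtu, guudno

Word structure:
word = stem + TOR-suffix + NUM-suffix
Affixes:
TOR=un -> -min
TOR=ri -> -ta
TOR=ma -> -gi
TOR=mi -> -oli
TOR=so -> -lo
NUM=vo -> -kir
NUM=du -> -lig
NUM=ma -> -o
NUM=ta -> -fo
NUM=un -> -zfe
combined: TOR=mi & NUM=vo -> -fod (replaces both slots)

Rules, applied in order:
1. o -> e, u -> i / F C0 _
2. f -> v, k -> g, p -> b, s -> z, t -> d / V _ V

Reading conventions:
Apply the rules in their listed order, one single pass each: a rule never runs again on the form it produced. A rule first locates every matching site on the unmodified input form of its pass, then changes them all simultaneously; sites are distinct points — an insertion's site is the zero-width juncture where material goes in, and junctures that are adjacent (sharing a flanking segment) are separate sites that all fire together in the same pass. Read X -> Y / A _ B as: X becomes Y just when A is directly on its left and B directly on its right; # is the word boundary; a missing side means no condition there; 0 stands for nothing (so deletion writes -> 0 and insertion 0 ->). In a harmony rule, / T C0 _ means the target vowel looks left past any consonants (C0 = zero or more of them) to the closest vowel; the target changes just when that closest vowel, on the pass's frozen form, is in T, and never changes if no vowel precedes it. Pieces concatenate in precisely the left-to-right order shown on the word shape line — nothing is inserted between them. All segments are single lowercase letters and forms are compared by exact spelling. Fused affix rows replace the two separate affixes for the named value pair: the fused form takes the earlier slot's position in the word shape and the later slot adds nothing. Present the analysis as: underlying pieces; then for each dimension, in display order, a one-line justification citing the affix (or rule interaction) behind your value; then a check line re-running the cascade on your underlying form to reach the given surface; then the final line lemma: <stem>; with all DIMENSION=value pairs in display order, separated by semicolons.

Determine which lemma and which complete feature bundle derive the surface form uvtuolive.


underlying: uvtu-oli-fo
TOR=mi - signalled by the affix -oli
NUM=ta - signalled by the affix -fo
check: uvtuolifo -> uvtuolife -> uvtuolive
lemma: uvtu; TOR=mi; NUM=ta


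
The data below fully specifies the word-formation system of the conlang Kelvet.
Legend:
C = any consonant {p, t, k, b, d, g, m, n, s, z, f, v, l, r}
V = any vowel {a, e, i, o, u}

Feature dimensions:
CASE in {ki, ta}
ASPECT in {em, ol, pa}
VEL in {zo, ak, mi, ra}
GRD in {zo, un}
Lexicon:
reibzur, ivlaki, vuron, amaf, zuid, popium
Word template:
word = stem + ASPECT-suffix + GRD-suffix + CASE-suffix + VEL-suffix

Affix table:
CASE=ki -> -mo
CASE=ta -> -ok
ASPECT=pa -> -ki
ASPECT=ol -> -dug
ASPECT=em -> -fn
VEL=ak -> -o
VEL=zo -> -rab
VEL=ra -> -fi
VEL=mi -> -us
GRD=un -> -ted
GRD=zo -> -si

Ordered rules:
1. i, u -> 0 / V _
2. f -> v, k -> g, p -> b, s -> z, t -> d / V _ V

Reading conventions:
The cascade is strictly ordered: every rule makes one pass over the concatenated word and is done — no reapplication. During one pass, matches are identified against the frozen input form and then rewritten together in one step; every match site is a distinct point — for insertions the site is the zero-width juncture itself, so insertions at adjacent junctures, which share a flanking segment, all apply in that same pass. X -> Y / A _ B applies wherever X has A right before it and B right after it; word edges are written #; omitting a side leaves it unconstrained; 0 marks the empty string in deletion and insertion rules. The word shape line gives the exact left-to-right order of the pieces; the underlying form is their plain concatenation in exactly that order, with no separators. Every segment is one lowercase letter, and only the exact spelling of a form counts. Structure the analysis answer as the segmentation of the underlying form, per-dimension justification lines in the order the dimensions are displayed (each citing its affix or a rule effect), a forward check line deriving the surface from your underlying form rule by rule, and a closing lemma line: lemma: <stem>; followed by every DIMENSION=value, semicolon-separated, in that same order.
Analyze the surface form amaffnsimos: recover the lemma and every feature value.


underlying: amaf-fn-si-mo-us
CASE=ki - signalled by the affix -mo
ASPECT=em - signalled by the affix -fn
VEL=mi - signalled by the affix -us
GRD=zo - signalled by the affix -si
check: amaffnsimous -> amaffnsimos -> amaffnsimos
lemma: amaf; CASE=ki; ASPECT=em; VEL=mi; GRD=zo


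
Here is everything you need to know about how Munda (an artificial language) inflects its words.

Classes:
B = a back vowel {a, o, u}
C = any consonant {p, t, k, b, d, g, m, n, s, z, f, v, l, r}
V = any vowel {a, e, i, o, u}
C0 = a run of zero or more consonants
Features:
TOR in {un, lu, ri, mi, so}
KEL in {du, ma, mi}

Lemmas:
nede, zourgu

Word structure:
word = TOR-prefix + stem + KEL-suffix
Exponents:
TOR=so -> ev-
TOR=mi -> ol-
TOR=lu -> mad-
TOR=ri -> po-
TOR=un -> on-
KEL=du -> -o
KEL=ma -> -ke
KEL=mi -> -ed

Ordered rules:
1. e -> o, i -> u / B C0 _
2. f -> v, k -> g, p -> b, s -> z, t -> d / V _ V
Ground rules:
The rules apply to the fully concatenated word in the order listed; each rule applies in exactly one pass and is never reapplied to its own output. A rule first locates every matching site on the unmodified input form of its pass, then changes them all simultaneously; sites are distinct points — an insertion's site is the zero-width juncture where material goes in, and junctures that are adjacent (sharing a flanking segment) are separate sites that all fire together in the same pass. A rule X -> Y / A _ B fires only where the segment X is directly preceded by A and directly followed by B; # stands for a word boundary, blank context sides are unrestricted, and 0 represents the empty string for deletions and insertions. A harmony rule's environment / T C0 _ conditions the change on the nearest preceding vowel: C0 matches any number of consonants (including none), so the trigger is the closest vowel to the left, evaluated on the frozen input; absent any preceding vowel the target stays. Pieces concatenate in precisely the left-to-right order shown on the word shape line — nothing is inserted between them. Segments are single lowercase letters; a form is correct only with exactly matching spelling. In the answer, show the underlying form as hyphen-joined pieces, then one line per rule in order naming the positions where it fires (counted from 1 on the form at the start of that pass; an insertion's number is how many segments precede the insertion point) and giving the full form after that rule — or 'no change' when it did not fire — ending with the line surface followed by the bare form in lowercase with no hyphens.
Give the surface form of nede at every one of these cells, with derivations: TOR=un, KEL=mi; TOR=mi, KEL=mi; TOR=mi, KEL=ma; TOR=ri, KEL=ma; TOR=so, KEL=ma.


cell TOR=un, KEL=mi:
underlying: on-nede-ed
1. e -> o, i -> u / B C0 _: fires at position(s) 4: onnodeed
2. f -> v, k -> g, p -> b, s -> z, t -> d / V _ V: no change
surface: onnodeed

cell TOR=mi, KEL=mi:
underlying: ol-nede-ed
1. e -> o, i -> u / B C0 _: fires at position(s) 4: olnodeed
2. f -> v, k -> g, p -> b, s -> z, t -> d / V _ V: no change
surface: olnodeed

cell TOR=mi, KEL=ma:
underlying: ol-nede-ke
1. e -> o, i -> u / B C0 _: fires at position(s) 4: olnodeke
2. f -> v, k -> g, p -> b, s -> z, t -> d / V _ V: fires at position(s) 7: olnodege
surface: olnodege

cell TOR=ri, KEL=ma:
underlying: po-nede-ke
1. e -> o, i -> u / B C0 _: fires at position(s) 4: ponodeke
2. f -> v, k -> g, p -> b, s -> z, t -> d / V _ V: fires at position(s) 7: ponodege
surface: ponodege

cell TOR=so, KEL=ma:
underlying: ev-nede-ke
1. e -> o, i -> u / B C0 _: no change
2. f -> v, k -> g, p -> b, s -> z, t -> d / V _ V: fires at position(s) 7: evnedege
surface: evnedege


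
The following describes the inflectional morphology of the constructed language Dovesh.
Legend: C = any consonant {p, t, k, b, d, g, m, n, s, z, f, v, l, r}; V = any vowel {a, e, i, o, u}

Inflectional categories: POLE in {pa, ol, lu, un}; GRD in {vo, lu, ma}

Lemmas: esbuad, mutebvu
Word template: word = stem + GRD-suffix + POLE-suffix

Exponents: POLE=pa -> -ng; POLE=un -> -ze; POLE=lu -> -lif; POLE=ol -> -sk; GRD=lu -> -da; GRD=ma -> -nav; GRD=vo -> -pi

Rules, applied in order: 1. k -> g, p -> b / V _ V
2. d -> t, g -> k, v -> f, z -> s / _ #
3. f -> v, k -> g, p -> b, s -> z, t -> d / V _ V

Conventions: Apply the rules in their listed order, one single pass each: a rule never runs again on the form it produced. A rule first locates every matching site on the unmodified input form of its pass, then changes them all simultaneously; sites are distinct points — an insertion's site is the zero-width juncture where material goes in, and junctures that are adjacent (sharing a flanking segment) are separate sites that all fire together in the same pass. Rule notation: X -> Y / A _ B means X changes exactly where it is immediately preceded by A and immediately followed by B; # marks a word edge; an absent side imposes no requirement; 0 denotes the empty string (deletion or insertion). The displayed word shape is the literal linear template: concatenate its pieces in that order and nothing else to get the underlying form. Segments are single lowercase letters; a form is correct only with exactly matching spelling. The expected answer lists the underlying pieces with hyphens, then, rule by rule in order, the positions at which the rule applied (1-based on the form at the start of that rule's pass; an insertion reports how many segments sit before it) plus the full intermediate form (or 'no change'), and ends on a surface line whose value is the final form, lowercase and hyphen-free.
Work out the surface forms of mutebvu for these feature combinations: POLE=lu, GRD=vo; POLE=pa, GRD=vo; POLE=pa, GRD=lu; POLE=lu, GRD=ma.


cell POLE=lu, GRD=vo:
underlying: mutebvu-pi-lif
1. k -> g, p -> b / V _ V: fires at position(s) 8: mutebvubilif
2. d -> t, g -> k, v -> f, z -> s / _ #: no change
3. f -> v, k -> g, p -> b, s -> z, t -> d / V _ V: fires at position(s) 3: mudebvubilif
surface: mudebvubilif

cell POLE=pa, GRD=vo:
underlying: mutebvu-pi-ng
1. k -> g, p -> b / V _ V: fires at position(s) 8: mutebvubing
2. d -> t, g -> k, v -> f, z -> s / _ #: fires at position(s) 11: mutebvubink
3. f -> v, k -> g, p -> b, s -> z, t -> d / V _ V: fires at position(s) 3: mudebvubink
surface: mudebvubink

cell POLE=pa, GRD=lu:
underlying: mutebvu-da-ng
1. k -> g, p -> b / V _ V: no change
2. d -> t, g -> k, v -> f, z -> s / _ #: fires at position(s) 11: mutebvudank
3. f -> v, k -> g, p -> b, s -> z, t -> d / V _ V: fires at position(s) 3: mudebvudank
surface: mudebvudank

cell POLE=lu, GRD=ma:
underlying: mutebvu-nav-lif
1. k -> g, p -> b / V _ V: no change
2. d -> t, g -> k, v -> f, z -> s / _ #: no change
3. f -> v, k -> g, p -> b, s -> z, t -> d / V _ V: fires at position(s) 3: mudebvunavlif
surface: mudebvunavlif


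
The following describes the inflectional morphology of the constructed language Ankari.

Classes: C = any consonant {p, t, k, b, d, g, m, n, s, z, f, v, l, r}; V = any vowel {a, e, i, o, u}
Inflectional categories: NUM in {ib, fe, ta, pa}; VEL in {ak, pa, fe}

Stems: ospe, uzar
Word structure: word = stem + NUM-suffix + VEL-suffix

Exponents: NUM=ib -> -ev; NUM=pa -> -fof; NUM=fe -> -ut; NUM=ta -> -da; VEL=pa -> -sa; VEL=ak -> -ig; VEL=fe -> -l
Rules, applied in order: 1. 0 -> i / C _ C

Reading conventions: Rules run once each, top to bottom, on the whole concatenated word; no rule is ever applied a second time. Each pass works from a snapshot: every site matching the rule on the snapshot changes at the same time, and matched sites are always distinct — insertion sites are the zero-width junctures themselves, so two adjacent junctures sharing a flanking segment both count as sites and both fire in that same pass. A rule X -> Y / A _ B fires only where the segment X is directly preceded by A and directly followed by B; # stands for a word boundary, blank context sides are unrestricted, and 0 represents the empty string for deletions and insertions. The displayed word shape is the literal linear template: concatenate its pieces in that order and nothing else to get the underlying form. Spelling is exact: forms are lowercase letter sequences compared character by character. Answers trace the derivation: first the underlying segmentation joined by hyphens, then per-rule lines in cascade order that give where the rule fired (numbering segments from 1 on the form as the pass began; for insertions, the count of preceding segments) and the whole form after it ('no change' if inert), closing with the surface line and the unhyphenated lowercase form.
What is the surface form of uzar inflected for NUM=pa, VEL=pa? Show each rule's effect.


underlying: uzar-fof-sa
1. 0 -> i / C _ C: inserts after position(s) 4, 7: uzarifofisa
surface: uzarifofisa


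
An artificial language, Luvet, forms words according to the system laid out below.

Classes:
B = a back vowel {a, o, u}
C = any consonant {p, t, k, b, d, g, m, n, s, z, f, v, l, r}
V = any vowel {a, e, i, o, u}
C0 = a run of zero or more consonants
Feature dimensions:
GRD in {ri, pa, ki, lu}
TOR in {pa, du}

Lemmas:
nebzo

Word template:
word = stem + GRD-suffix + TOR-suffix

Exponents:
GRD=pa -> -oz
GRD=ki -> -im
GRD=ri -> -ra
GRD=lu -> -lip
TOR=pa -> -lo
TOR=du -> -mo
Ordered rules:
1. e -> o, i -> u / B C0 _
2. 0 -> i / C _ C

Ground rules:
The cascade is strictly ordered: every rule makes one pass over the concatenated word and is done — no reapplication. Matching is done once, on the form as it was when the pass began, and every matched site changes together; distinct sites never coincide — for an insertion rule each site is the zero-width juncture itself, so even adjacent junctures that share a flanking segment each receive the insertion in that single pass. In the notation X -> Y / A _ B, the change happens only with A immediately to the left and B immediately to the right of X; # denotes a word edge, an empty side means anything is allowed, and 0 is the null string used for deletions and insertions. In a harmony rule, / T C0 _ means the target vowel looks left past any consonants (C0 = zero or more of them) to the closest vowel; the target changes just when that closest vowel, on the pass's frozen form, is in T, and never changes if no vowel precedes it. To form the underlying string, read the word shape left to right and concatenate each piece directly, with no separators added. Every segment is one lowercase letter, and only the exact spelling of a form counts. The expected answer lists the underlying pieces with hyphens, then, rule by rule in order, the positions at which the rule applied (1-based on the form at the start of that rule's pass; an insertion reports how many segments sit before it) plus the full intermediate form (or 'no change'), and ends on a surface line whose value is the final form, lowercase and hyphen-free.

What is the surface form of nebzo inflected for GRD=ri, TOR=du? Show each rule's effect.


underlying: nebzo-ra-mo
1. e -> o, i -> u / B C0 _: no change
2. 0 -> i / C _ C: inserts after position(s) 3: nebizoramo
surface: nebizoramo


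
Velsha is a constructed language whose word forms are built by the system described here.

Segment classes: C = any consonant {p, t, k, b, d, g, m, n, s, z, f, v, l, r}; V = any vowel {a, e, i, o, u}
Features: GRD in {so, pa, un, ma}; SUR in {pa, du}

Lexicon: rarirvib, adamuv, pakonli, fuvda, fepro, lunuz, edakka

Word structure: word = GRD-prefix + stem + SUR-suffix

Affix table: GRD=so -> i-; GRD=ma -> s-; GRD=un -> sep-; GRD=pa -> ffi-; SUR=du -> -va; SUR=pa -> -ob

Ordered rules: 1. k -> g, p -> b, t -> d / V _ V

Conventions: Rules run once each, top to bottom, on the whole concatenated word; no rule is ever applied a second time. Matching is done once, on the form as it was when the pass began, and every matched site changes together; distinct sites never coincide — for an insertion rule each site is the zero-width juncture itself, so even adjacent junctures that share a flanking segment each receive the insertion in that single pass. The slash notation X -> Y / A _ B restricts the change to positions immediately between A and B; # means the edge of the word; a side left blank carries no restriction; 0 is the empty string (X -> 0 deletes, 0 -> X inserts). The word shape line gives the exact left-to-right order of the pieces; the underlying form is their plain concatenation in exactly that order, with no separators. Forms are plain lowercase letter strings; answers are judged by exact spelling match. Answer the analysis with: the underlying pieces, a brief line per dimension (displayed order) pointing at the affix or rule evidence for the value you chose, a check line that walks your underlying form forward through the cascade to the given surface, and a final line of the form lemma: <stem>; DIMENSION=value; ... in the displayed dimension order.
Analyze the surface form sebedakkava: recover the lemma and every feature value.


underlying: sep-edakka-va
GRD=un - signalled by the affix sep-
SUR=du - signalled by the affix -va
check: sepedakkava -> sebedakkava
lemma: edakka; GRD=un; SUR=du


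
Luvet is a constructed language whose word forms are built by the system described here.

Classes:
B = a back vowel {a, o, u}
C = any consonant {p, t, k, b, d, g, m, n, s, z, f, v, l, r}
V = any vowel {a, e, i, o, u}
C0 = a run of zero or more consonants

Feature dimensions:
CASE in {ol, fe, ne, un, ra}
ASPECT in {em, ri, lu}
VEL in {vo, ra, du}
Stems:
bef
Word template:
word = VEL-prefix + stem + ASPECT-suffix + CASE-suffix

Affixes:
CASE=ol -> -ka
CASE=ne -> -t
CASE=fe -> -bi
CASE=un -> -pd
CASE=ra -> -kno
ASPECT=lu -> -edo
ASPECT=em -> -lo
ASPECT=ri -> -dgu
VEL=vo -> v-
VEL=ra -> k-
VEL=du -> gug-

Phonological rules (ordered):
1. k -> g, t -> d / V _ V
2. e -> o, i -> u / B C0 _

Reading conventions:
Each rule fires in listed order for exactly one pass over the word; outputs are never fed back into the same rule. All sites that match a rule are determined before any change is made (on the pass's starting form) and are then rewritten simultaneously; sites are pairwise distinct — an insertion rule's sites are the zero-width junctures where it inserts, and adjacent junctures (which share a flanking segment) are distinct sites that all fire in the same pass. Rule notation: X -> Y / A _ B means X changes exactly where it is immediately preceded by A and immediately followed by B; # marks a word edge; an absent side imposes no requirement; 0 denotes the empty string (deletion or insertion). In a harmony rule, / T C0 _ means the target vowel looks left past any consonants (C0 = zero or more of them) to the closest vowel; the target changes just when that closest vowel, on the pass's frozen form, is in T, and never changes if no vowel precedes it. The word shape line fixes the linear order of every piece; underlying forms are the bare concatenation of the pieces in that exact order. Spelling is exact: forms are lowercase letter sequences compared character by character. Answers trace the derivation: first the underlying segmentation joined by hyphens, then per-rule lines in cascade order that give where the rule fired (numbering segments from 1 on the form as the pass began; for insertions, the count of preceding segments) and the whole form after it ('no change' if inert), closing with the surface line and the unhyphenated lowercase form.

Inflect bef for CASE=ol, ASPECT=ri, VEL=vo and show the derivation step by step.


underlying: v-bef-dgu-ka
1. k -> g, t -> d / V _ V: fires at position(s) 8: vbefdguga
2. e -> o, i -> u / B C0 _: no change
surface: vbefdguga


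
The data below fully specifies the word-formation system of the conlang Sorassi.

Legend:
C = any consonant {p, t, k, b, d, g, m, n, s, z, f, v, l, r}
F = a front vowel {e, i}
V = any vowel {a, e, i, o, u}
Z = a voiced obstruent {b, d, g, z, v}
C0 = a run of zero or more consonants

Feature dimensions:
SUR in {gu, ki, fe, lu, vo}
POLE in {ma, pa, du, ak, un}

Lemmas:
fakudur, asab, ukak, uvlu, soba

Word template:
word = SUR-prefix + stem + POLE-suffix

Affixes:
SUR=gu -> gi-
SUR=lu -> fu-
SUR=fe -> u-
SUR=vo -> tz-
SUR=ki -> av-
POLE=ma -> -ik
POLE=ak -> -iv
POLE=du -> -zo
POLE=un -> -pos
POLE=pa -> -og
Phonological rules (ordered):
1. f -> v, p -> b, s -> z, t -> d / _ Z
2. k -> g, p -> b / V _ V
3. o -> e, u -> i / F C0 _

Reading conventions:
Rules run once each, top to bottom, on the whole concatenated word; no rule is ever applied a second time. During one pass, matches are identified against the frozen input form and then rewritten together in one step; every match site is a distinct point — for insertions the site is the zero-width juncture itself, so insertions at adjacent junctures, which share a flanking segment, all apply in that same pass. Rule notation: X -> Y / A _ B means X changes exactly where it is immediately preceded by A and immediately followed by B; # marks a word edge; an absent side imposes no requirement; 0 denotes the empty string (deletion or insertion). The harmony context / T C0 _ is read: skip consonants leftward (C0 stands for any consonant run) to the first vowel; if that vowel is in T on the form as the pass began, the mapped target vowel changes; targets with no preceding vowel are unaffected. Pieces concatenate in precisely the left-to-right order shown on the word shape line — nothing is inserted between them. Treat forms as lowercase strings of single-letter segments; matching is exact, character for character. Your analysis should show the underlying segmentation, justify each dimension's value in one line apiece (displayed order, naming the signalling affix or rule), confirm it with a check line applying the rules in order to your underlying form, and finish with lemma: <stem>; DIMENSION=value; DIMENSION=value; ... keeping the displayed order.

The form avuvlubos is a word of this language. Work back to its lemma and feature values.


underlying: av-uvlu-pos
SUR=ki - signalled by the affix av-
POLE=un - signalled by the affix -pos
check: avuvlupos -> avuvlupos -> avuvlubos -> avuvlubos
lemma: uvlu; SUR=ki; POLE=un


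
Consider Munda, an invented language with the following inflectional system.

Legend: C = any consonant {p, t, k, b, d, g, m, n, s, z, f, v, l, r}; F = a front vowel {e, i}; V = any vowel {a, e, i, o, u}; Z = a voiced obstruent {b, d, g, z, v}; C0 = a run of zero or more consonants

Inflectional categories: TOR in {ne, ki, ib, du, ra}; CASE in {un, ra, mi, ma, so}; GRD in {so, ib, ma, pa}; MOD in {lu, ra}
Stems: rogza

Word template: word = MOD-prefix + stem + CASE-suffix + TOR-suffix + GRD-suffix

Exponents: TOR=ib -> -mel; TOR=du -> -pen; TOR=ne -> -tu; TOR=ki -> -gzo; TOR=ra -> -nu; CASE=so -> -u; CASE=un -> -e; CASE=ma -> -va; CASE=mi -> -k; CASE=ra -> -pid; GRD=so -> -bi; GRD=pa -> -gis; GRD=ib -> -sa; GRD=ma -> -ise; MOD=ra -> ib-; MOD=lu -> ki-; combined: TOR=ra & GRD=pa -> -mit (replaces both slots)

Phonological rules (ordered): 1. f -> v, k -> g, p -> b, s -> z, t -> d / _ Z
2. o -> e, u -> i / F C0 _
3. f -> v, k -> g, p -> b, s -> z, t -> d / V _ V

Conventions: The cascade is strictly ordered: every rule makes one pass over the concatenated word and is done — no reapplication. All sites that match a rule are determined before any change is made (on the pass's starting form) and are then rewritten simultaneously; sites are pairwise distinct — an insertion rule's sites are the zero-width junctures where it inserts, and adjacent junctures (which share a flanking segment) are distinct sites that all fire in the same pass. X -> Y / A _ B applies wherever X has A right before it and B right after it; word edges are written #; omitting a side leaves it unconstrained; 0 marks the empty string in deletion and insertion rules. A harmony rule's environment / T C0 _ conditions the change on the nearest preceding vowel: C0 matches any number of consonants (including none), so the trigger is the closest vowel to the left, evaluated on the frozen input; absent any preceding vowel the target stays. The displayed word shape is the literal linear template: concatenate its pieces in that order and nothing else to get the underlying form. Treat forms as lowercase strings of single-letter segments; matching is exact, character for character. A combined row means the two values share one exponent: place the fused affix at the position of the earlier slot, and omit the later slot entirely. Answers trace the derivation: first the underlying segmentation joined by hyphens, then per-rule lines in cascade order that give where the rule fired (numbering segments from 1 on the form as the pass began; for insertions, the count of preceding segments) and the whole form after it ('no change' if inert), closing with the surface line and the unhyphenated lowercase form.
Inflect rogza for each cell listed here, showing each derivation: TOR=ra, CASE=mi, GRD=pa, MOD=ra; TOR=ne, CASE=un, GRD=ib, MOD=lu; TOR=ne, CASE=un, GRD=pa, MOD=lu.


cell TOR=ra, CASE=mi, GRD=pa, MOD=ra:
underlying: ib-rogza-k-mit
1. f -> v, k -> g, p -> b, s -> z, t -> d / _ Z: no change
2. o -> e, u -> i / F C0 _: fires at position(s) 4: ibregzakmit
3. f -> v, k -> g, p -> b, s -> z, t -> d / V _ V: no change
surface: ibregzakmit

cell TOR=ne, CASE=un, GRD=ib, MOD=lu:
underlying: ki-rogza-e-tu-sa
1. f -> v, k -> g, p -> b, s -> z, t -> d / _ Z: no change
2. o -> e, u -> i / F C0 _: fires at position(s) 4, 10: kiregzaetisa
3. f -> v, k -> g, p -> b, s -> z, t -> d / V _ V: fires at position(s) 9, 11: kiregzaediza
surface: kiregzaediza

cell TOR=ne, CASE=un, GRD=pa, MOD=lu:
underlying: ki-rogza-e-tu-gis
1. f -> v, k -> g, p -> b, s -> z, t -> d / _ Z: no change
2. o -> e, u -> i / F C0 _: fires at position(s) 4, 10: kiregzaetigis
3. f -> v, k -> g, p -> b, s -> z, t -> d / V _ V: fires at position(s) 9: kiregzaedigis
surface: kiregzaedigis


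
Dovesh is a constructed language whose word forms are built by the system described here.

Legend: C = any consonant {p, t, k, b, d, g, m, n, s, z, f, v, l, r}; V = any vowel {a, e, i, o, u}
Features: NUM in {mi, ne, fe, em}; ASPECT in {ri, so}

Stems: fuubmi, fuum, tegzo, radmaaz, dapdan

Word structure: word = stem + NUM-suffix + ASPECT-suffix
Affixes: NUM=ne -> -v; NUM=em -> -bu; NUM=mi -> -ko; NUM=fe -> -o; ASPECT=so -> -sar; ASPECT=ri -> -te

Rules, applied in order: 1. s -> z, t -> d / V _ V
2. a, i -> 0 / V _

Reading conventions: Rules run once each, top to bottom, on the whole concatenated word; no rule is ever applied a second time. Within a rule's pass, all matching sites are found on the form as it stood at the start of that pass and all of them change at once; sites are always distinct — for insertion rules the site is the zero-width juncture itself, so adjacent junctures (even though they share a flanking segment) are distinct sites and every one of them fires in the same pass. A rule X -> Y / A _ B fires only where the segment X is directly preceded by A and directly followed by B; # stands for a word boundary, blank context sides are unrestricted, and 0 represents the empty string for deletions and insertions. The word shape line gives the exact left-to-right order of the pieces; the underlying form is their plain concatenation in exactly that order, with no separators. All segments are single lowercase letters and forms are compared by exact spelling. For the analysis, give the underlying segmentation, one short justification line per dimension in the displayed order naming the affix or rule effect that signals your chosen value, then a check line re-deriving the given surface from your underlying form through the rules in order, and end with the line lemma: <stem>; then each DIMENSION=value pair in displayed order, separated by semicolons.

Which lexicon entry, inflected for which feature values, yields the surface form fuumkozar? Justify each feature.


underlying: fuum-ko-sar
NUM=mi - signalled by the affix -ko
ASPECT=so - signalled by the affix -sar
check: fuumkosar -> fuumkozar -> fuumkozar
lemma: fuum; NUM=mi; ASPECT=so
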